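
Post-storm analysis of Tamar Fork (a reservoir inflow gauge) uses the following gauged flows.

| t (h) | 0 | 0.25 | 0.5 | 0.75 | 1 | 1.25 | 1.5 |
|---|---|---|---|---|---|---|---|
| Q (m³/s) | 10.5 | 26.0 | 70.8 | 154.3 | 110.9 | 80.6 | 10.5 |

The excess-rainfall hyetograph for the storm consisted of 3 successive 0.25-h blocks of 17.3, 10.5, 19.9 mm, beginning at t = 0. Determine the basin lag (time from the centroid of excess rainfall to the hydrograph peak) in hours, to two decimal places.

t_L ≈ 0.36 h

Centroid of excess rainfall: t_c = Σ P_i·t̄_i / ΣP_i = 0.3886 h (block centres at 0.125, 0.375, 0.625 h).
Hydrograph peak occurs at t = 0.75 h, so basin lag t_L = 0.75 − 0.3886 = 0.36 h.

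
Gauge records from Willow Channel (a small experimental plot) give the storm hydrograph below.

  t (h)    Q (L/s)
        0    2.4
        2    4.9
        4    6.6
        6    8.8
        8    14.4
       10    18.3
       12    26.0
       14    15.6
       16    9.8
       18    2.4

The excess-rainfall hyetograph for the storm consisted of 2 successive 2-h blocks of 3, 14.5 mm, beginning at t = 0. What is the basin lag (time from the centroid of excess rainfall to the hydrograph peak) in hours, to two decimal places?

t_L ≈ 9.34 h

Centroid of excess rainfall: t_c = Σ P_i·t̄_i / ΣP_i = 2.6571 h (block centres at 1, 3 h).
Hydrograph peak occurs at t = 12 h, so basin lag t_L = 12 − 2.6571 = 9.34 h.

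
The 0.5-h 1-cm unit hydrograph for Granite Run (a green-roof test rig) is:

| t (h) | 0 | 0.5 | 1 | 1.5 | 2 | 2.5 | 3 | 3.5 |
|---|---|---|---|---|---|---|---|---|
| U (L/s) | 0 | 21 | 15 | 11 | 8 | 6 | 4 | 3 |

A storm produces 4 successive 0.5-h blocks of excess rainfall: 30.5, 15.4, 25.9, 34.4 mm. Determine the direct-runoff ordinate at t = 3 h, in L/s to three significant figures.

Q ≈ 80.0 L/s

By discrete convolution, Q_j = Σ (P_i / 10 mm) · U_{j−i}.
At t = 3 h (j=6): Q = (30.5/10)·4 + (15.4/10)·6 + (25.9/10)·8 + (34.4/10)·11 = 80.0 L/s.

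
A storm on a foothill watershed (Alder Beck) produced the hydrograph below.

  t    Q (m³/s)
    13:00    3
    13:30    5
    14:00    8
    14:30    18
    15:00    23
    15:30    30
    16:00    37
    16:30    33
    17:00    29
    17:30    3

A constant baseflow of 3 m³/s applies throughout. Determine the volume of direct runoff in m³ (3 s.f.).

Direct-runoff ordinates (Q − Q_b): 0.0, 2.0, 5.0, 15.0, 20.0, 27.0, 34.0, 30.0, 26.0, 0.0 m³/s.
ΣQ_DR = 159.0 m³/s.
With Δt = 0.5 h = 1800 s, V = ΣQ_DR · Δt = 159.0 × 1800 = 2.86 × 10^5 m³.

V ≈ 2.86 × 10^5 m³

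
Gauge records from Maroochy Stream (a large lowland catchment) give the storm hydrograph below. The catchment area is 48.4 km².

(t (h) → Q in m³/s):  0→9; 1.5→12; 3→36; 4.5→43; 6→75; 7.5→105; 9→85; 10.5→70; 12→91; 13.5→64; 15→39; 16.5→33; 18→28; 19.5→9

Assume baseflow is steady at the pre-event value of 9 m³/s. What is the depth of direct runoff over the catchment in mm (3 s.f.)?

Direct runoff: 0.0, 3.0, 27.0, 34.0, 66.0, 96.0, 76.0, 61.0, 82.0, 55.0, 30.0, 24.0, 19.0, 0.0 m³/s; ΣQ_DR = 573.0 m³/s.
V = ΣQ_DR · Δt = 573.0 × 5400 s = 3.094 × 10^6 m³.
Over A = 48.4 km², depth = V / A = 63.9 mm.

d ≈ 63.9 mm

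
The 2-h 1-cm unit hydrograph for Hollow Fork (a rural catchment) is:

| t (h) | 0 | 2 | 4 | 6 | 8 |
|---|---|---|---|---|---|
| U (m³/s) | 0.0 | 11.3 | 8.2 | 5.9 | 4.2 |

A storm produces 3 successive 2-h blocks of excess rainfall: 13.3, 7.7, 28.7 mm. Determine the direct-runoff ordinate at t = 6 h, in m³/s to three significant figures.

Q ≈ 46.6 m³/s

By discrete convolution, Q_j = Σ (P_i / 10 mm) · U_{j−i}.
At t = 6 h (j=3): Q = (13.3/10)·5.9 + (7.7/10)·8.2 + (28.7/10)·11.3 = 46.6 m³/s.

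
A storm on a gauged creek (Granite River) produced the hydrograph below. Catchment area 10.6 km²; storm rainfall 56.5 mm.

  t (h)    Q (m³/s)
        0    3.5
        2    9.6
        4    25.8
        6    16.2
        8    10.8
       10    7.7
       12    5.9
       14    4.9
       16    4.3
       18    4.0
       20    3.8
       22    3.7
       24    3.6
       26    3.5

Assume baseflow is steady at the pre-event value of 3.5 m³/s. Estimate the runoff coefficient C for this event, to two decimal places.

ΣQ_DR = 58.30 m³/s; V = ΣQ_DR·Δt = 4.198 × 10^5 m³.
Runoff depth d = V / A = 39.60 mm.
C = d / P = 39.60 / 56.5 = 0.70.

C ≈ 0.70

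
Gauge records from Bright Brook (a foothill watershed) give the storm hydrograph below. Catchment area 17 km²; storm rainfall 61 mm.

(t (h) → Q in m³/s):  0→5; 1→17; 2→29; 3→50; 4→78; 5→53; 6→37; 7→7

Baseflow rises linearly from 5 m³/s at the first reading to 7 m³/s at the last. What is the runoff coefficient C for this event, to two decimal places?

C ≈ 0.79

ΣQ_DR = 228.0 m³/s; V = ΣQ_DR·Δt = 8.208 × 10^5 m³.
Runoff depth d = V / A = 48.28 mm.
C = d / P = 48.28 / 61 = 0.79.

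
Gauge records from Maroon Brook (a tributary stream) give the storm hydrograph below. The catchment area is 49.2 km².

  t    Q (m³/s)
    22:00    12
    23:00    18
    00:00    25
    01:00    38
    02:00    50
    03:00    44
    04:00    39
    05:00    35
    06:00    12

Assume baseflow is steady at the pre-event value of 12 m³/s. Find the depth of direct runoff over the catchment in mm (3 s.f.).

Direct runoff: 0.0, 6.0, 13.0, 26.0, 38.0, 32.0, 27.0, 23.0, 0.0 m³/s; ΣQ_DR = 165.0 m³/s.
V = ΣQ_DR · Δt = 165.0 × 3600 s = 5.940 × 10^5 m³.
Over A = 49.2 km², depth = V / A = 12.1 mm.

d ≈ 12.1 mm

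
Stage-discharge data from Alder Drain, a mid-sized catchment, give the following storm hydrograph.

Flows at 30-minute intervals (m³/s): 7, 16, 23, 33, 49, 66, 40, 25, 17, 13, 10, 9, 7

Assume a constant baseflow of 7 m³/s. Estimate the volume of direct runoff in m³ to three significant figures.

V ≈ 4.03 × 10^5 m³

Direct-runoff ordinates (Q − Q_b): 0.0, 9.0, 16.0, 26.0, 42.0, 59.0, 33.0, 18.0, 10.0, 6.0, 3.0, 2.0, 0.0 m³/s.
ΣQ_DR = 224.0 m³/s.
With Δt = 0.5 h = 1800 s, V = ΣQ_DR · Δt = 224.0 × 1800 = 4.03 × 10^5 m³.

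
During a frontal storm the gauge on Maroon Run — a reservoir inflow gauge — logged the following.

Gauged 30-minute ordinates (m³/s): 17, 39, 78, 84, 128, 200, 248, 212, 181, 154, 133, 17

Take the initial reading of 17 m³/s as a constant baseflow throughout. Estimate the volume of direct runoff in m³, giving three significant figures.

V ≈ 2.32 × 10^6 m³

Direct-runoff ordinates (Q − Q_b): 0.0, 22.0, 61.0, 67.0, 111.0, 183.0, 231.0, 195.0, 164.0, 137.0, 116.0, 0.0 m³/s.
ΣQ_DR = 1287 m³/s.
With Δt = 0.5 h = 1800 s, V = ΣQ_DR · Δt = 1287 × 1800 = 2.32 × 10^6 m³.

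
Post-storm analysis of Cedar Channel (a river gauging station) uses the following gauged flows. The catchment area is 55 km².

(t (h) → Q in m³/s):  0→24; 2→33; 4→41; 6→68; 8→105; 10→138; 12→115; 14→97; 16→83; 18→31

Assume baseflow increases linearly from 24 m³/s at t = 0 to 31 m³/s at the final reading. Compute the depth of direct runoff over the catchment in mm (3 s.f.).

Direct runoff: 0.00, 8.22, 15.44, 41.67, 77.89, 110.11, 86.33, 67.56, 52.78, 0.00 m³/s; ΣQ_DR = 460.0 m³/s.
V = ΣQ_DR · Δt = 460.0 × 7200 s = 3.312 × 10^6 m³.
Over A = 55 km², depth = V / A = 60.2 mm.

d ≈ 60.2 mm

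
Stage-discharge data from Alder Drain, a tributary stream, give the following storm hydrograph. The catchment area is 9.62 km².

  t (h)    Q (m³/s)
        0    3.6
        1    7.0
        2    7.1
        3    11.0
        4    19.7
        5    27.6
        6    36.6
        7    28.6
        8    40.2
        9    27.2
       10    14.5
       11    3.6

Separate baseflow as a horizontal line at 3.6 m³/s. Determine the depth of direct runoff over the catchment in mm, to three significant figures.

d ≈ 68.7 mm

Direct runoff: 0.0, 3.4, 3.5, 7.4, 16.1, 24.0, 33.0, 25.0, 36.6, 23.6, 10.9, 0.0 m³/s; ΣQ_DR = 183.5 m³/s.
V = ΣQ_DR · Δt = 183.5 × 3600 s = 6.606 × 10^5 m³.
Over A = 9.62 km², depth = V / A = 68.7 mm.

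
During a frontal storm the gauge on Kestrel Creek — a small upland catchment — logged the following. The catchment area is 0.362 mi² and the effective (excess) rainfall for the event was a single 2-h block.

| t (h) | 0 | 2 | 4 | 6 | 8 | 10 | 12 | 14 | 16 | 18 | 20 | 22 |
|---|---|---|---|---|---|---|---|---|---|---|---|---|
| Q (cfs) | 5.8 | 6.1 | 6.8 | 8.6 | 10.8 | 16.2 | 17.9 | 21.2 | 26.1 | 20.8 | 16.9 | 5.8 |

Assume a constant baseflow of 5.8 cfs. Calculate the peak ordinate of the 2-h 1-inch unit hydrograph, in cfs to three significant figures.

Direct runoff: 0.0, 0.3, 1.0, 2.8, 5.0, 10.4, 12.1, 15.4, 20.3, 15.0, 11.1, 0.0 cfs; ΣQ_DR = 93.40 cfs, peak = 20.3 cfs.
Runoff depth d = ΣQ_DR·Δt / A = 93.40 × 7200 / (0.362 mi²) = 0.7996 in.
The 1-inch UH is the DRH scaled by (1 in)/d, so U_p = 20.3 × 1/0.7996 = 25.4 cfs.

U_p ≈ 25.4 cfs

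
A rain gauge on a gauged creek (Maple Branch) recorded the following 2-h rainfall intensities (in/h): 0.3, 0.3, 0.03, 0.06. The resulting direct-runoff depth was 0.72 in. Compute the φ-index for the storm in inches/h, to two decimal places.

φ ≈ 0.12 in/h

Only the 2 blocks with intensity above φ contribute runoff: 0.3, 0.3 in/h.
Σ(I−φ)·Δt = d  ⇒  (0.3+0.3 − 2φ)·2 = 0.72
φ = (0.6000 − 0.72/2) / 2 = 0.12 in/h.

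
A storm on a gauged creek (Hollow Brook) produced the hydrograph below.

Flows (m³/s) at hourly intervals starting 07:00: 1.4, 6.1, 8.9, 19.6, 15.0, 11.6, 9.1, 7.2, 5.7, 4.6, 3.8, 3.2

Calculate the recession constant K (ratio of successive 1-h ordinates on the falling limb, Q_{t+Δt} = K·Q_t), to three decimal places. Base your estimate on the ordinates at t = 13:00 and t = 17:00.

Using the recession-limb readings at t = 13:00 and t = 17:00: Q falls from 9.1 to 3.8 m³/s over 4 intervals.
K = (Q₂/Q₁)^(1/4) = (3.8/9.1)^(1/4) = 0.804.

K ≈ 0.804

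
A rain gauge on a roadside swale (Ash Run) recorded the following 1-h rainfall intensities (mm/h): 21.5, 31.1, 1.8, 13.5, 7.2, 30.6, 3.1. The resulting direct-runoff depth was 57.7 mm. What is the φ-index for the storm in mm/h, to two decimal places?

φ ≈ 9.75 mm/h

Only the 4 blocks with intensity above φ contribute runoff: 21.5, 31.1, 13.5, 30.6 mm/h.
Σ(I−φ)·Δt = d  ⇒  (21.5+31.1+13.5+30.6 − 4φ)·1 = 57.7
φ = (96.70 − 57.7/1) / 4 = 9.75 mm/h.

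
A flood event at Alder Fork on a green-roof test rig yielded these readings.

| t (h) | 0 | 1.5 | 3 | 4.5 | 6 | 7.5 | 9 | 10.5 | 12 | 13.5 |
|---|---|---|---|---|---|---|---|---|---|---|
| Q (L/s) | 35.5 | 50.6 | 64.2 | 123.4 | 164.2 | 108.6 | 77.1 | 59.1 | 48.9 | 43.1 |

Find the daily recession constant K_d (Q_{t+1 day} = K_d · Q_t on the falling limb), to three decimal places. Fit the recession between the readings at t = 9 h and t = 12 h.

Between t = 9 h and t = 12 h the flow falls from 77.1 to 48.9 L/s over 2×1.5 h = 3 h.
Per-interval ratio K = (48.9/77.1)^(1/2) = 0.7964; K_d = K^(24/1.5) = 0.026.

K_d ≈ 0.026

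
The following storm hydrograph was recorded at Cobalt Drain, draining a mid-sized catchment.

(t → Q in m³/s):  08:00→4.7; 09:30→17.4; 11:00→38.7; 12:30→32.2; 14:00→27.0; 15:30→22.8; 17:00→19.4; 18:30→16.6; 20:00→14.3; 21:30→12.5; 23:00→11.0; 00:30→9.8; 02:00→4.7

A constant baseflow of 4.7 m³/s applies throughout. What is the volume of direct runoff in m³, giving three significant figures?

V ≈ 9.18 × 10^5 m³

Direct-runoff ordinates (Q − Q_b): 0.0, 12.7, 34.0, 27.5, 22.3, 18.1, 14.7, 11.9, 9.6, 7.8, 6.3, 5.1, 0.0 m³/s.
ΣQ_DR = 170.0 m³/s.
With Δt = 1.5 h = 5400 s, V = ΣQ_DR · Δt = 170.0 × 5400 = 9.18 × 10^5 m³.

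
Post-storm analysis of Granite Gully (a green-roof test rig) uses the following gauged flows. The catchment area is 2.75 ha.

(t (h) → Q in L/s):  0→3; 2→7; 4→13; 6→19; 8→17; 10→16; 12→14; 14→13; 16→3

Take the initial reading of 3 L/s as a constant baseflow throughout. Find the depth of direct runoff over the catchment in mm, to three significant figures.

d ≈ 20.4 mm

Direct runoff: 0.0, 4.0, 10.0, 16.0, 14.0, 13.0, 11.0, 10.0, 0.0 L/s; ΣQ_DR = 78.00 L/s.
V = ΣQ_DR · Δt = 78.00 × 7200 s = 5.616 × 10^5 L.
Over A = 2.75 ha, depth = V / A = 20.4 mm.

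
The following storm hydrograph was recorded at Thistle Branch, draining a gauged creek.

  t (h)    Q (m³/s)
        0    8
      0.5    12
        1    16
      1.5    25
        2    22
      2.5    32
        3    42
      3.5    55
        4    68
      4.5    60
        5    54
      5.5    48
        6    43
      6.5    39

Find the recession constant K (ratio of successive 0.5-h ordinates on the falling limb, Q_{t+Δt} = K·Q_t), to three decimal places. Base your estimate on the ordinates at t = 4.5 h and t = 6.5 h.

K ≈ 0.898

Using the recession-limb readings at t = 4.5 h and t = 6.5 h: Q falls from 60 to 39 m³/s over 4 intervals.
K = (Q₂/Q₁)^(1/4) = (39/60)^(1/4) = 0.898.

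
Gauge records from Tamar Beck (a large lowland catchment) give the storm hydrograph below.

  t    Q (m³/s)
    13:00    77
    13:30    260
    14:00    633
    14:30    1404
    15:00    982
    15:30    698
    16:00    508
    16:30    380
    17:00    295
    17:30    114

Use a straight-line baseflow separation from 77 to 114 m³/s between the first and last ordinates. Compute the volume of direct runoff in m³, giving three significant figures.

Direct-runoff ordinates (Q − Q_b): 0.00, 178.89, 547.78, 1314.67, 888.56, 600.44, 406.33, 274.22, 185.11, 0.00 m³/s.
ΣQ_DR = 4396 m³/s.
With Δt = 0.5 h = 1800 s, V = ΣQ_DR · Δt = 4396 × 1800 = 7.91 × 10^6 m³.

V ≈ 7.91 × 10^6 m³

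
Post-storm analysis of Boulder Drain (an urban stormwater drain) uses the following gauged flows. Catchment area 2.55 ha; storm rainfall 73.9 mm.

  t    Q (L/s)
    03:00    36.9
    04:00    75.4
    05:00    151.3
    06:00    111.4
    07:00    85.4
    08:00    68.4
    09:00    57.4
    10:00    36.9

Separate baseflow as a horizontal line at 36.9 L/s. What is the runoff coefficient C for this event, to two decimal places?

ΣQ_DR = 327.9 L/s; V = ΣQ_DR·Δt = 1.180 × 10^6 L.
Runoff depth d = V / A = 46.29 mm.
C = d / P = 46.29 / 73.9 = 0.63.

C ≈ 0.63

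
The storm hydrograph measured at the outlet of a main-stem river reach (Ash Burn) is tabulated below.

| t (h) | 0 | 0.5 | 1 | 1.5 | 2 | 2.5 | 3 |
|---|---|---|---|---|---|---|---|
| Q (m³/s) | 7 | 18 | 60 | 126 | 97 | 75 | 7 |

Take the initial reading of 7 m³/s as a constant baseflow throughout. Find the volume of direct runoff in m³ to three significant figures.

Direct-runoff ordinates (Q − Q_b): 0.0, 11.0, 53.0, 119.0, 90.0, 68.0, 0.0 m³/s.
ΣQ_DR = 341.0 m³/s.
With Δt = 0.5 h = 1800 s, V = ΣQ_DR · Δt = 341.0 × 1800 = 6.14 × 10^5 m³.

V ≈ 6.14 × 10^5 m³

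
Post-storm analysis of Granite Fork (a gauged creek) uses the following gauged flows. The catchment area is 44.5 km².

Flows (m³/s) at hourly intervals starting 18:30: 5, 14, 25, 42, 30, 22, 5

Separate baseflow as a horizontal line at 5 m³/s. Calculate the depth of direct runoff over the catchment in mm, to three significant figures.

Direct runoff: 0.0, 9.0, 20.0, 37.0, 25.0, 17.0, 0.0 m³/s; ΣQ_DR = 108.0 m³/s.
V = ΣQ_DR · Δt = 108.0 × 3600 s = 3.888 × 10^5 m³.
Over A = 44.5 km², depth = V / A = 8.74 mm.

d ≈ 8.74 mm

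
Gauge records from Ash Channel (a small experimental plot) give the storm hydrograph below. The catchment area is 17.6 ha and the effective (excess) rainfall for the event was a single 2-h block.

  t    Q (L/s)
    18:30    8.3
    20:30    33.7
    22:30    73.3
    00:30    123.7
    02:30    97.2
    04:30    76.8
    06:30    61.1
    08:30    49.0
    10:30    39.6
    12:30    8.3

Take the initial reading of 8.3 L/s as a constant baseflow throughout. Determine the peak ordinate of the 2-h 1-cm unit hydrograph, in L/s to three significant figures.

U_p ≈ 57.8 L/s

Direct runoff: 0.0, 25.4, 65.0, 115.4, 88.9, 68.5, 52.8, 40.7, 31.3, 0.0 L/s; ΣQ_DR = 488.0 L/s, peak = 115.4 L/s.
Runoff depth d = ΣQ_DR·Δt / A = 488.0 × 7200 / (17.6 ha) = 19.96 mm.
The 1-cm UH is the DRH scaled by (10 mm)/d, so U_p = 115.4 × 10/19.96 = 57.8 L/s.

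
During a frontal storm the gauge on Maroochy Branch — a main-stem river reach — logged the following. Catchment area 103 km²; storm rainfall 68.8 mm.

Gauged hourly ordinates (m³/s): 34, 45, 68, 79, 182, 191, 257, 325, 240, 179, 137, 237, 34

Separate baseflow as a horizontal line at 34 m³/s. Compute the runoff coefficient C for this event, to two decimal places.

ΣQ_DR = 1566 m³/s; V = ΣQ_DR·Δt = 5.638 × 10^6 m³.
Runoff depth d = V / A = 54.73 mm.
C = d / P = 54.73 / 68.8 = 0.80.

C ≈ 0.80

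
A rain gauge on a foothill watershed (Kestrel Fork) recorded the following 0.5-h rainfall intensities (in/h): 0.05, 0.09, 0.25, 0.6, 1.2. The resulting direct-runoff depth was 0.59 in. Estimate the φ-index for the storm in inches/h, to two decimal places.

φ ≈ 0.31 in/h

Only the 2 blocks with intensity above φ contribute runoff: 0.6, 1.2 in/h.
Σ(I−φ)·Δt = d  ⇒  (0.6+1.2 − 2φ)·0.5 = 0.59
φ = (1.800 − 0.59/0.5) / 2 = 0.31 in/h.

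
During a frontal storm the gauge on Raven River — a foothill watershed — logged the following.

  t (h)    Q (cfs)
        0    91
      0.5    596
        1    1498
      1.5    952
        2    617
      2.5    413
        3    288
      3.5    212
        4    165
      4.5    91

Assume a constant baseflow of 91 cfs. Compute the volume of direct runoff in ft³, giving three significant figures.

V ≈ 7.22 × 10^6 ft³

Direct-runoff ordinates (Q − Q_b): 0.0, 505.0, 1407.0, 861.0, 526.0, 322.0, 197.0, 121.0, 74.0, 0.0 cfs.
ΣQ_DR = 4013 cfs.
With Δt = 0.5 h = 1800 s, V = ΣQ_DR · Δt = 4013 × 1800 = 7.22 × 10^6 ft³.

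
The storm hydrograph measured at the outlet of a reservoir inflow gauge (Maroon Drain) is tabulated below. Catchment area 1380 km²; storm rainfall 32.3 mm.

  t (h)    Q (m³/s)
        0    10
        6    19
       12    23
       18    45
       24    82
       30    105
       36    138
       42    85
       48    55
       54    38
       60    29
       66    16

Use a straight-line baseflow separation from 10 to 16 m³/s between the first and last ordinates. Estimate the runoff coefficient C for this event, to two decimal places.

C ≈ 0.24

ΣQ_DR = 489.0 m³/s; V = ΣQ_DR·Δt = 1.056 × 10^7 m³.
Runoff depth d = V / A = 7.654 mm.
C = d / P = 7.654 / 32.3 = 0.24.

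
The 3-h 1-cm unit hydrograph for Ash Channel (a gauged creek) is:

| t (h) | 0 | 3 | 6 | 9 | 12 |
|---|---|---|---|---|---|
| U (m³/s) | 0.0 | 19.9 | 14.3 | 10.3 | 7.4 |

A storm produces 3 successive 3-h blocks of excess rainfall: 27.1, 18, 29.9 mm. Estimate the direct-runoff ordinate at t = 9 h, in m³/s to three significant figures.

Q ≈ 113 m³/s

By discrete convolution, Q_j = Σ (P_i / 10 mm) · U_{j−i}.
At t = 9 h (j=3): Q = (27.1/10)·10.3 + (18/10)·14.3 + (29.9/10)·19.9 = 113 m³/s.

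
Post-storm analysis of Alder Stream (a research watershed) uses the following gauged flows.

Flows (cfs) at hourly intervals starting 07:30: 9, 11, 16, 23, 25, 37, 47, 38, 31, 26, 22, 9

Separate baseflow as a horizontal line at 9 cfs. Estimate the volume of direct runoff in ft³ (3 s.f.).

V ≈ 6.70 × 10^5 ft³

Direct-runoff ordinates (Q − Q_b): 0.0, 2.0, 7.0, 14.0, 16.0, 28.0, 38.0, 29.0, 22.0, 17.0, 13.0, 0.0 cfs.
ΣQ_DR = 186.0 cfs.
With Δt = 1 h = 3600 s, V = ΣQ_DR · Δt = 186.0 × 3600 = 6.70 × 10^5 ft³.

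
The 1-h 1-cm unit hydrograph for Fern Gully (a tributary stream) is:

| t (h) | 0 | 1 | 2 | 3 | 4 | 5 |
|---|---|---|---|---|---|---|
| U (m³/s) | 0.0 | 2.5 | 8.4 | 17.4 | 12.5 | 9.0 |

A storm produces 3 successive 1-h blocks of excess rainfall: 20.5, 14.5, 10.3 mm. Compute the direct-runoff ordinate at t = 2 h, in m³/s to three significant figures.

Q ≈ 20.8 m³/s

By discrete convolution, Q_j = Σ (P_i / 10 mm) · U_{j−i}.
At t = 2 h (j=2): Q = (20.5/10)·8.4 + (14.5/10)·2.5 + (10.3/10)·0.0 = 20.8 m³/s.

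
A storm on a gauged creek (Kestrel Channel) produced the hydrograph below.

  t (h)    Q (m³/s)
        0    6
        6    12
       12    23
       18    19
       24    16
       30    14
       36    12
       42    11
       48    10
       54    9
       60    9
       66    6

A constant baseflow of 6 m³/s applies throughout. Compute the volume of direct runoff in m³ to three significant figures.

V ≈ 1.62 × 10^6 m³

Direct-runoff ordinates (Q − Q_b): 0.0, 6.0, 17.0, 13.0, 10.0, 8.0, 6.0, 5.0, 4.0, 3.0, 3.0, 0.0 m³/s.
ΣQ_DR = 75.00 m³/s.
With Δt = 6 h = 21600 s, V = ΣQ_DR · Δt = 75.00 × 21600 = 1.62 × 10^6 m³.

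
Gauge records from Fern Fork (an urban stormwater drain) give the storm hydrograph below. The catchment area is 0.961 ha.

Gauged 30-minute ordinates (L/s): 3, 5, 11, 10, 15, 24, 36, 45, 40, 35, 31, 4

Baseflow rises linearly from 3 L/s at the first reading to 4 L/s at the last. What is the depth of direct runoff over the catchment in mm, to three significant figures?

Direct runoff: 0.00, 1.91, 7.82, 6.73, 11.64, 20.55, 32.45, 41.36, 36.27, 31.18, 27.09, 0.00 L/s; ΣQ_DR = 217.0 L/s.
V = ΣQ_DR · Δt = 217.0 × 1800 s = 3.906 × 10^5 L.
Over A = 0.961 ha, depth = V / A = 40.6 mm.

d ≈ 40.6 mm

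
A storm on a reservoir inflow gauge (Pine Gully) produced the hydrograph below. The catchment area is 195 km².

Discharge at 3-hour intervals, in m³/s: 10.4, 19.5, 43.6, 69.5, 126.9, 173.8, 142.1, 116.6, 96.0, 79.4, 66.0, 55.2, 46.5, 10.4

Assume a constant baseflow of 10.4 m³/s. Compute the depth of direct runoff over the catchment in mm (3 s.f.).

Direct runoff: 0.0, 9.1, 33.2, 59.1, 116.5, 163.4, 131.7, 106.2, 85.6, 69.0, 55.6, 44.8, 36.1, 0.0 m³/s; ΣQ_DR = 910.3 m³/s.
V = ΣQ_DR · Δt = 910.3 × 10800 s = 9.831 × 10^6 m³.
Over A = 195 km², depth = V / A = 50.4 mm.

d ≈ 50.4 mm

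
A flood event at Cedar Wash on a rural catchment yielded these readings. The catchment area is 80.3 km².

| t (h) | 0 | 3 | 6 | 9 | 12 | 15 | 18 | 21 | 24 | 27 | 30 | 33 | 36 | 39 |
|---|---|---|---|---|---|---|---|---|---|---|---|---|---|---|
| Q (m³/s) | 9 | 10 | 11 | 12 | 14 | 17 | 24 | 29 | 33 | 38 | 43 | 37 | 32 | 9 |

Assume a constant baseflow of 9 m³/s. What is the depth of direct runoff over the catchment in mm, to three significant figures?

d ≈ 25.8 mm

Direct runoff: 0.0, 1.0, 2.0, 3.0, 5.0, 8.0, 15.0, 20.0, 24.0, 29.0, 34.0, 28.0, 23.0, 0.0 m³/s; ΣQ_DR = 192.0 m³/s.
V = ΣQ_DR · Δt = 192.0 × 10800 s = 2.074 × 10^6 m³.
Over A = 80.3 km², depth = V / A = 25.8 mm.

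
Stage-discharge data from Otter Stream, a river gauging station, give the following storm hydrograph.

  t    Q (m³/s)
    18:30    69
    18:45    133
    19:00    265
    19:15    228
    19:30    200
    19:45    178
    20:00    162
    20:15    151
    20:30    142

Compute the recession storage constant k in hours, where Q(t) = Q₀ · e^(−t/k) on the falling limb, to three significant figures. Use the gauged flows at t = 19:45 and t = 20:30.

k ≈ 3.32 h

On the falling limb, Q drops from 178 to 142 m³/s between t = 19:45 and t = 20:30 (Δt = 0.75 h).
k = −Δt / ln(Q₂/Q₁) = −0.75 / ln(142/178) = 3.32 h.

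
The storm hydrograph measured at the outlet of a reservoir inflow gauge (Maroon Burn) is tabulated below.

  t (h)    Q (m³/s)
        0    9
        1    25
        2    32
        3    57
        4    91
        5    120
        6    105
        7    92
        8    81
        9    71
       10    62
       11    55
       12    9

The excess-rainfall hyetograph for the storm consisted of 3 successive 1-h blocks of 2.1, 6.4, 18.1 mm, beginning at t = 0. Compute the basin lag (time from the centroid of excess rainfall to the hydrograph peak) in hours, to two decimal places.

t_L ≈ 2.90 h

Centroid of excess rainfall: t_c = Σ P_i·t̄_i / ΣP_i = 2.1015 h (block centres at 0.5, 1.5, 2.5 h).
Hydrograph peak occurs at t = 5 h, so basin lag t_L = 5 − 2.1015 = 2.90 h.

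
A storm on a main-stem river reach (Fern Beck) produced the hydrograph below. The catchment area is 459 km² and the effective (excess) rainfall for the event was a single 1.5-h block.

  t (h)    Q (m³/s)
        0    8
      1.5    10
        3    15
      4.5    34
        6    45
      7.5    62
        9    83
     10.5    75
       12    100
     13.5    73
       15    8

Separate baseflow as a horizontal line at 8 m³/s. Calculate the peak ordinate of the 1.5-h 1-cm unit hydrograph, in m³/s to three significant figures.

U_p ≈ 184 m³/s

Direct runoff: 0.0, 2.0, 7.0, 26.0, 37.0, 54.0, 75.0, 67.0, 92.0, 65.0, 0.0 m³/s; ΣQ_DR = 425.0 m³/s, peak = 92.0 m³/s.
Runoff depth d = ΣQ_DR·Δt / A = 425.0 × 5400 / (459 km²) = 5.000 mm.
The 1-cm UH is the DRH scaled by (10 mm)/d, so U_p = 92.0 × 10/5.000 = 184 m³/s.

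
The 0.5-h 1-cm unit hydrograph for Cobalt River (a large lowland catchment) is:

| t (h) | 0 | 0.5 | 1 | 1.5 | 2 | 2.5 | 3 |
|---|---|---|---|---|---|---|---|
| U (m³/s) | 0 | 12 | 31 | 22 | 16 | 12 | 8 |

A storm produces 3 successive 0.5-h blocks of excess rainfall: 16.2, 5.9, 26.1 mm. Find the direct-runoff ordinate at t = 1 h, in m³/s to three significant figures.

By discrete convolution, Q_j = Σ (P_i / 10 mm) · U_{j−i}.
At t = 1 h (j=2): Q = (16.2/10)·31 + (5.9/10)·12 + (26.1/10)·0 = 57.3 m³/s.

Q ≈ 57.3 m³/s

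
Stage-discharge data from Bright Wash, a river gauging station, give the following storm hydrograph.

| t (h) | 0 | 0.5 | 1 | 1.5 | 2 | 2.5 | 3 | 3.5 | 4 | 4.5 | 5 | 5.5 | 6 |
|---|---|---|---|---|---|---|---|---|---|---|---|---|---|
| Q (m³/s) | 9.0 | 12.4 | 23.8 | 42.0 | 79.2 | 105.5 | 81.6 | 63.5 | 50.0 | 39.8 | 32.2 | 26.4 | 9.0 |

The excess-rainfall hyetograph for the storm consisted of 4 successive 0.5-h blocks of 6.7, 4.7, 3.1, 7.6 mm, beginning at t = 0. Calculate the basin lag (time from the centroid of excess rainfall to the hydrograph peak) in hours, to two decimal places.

t_L ≈ 1.49 h

Centroid of excess rainfall: t_c = Σ P_i·t̄_i / ΣP_i = 1.0124 h (block centres at 0.25, 0.75, 1.25, 1.75 h).
Hydrograph peak occurs at t = 2.5 h, so basin lag t_L = 2.5 − 1.0124 = 1.49 h.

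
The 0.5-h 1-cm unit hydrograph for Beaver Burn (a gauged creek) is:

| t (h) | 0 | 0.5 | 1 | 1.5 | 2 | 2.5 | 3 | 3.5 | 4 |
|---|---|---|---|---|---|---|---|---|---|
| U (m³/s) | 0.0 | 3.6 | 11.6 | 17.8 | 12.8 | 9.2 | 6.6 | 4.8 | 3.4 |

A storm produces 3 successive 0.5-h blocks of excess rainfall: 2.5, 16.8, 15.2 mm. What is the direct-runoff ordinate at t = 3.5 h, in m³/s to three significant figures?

Q ≈ 26.3 m³/s

By discrete convolution, Q_j = Σ (P_i / 10 mm) · U_{j−i}.
At t = 3.5 h (j=7): Q = (2.5/10)·4.8 + (16.8/10)·6.6 + (15.2/10)·9.2 = 26.3 m³/s.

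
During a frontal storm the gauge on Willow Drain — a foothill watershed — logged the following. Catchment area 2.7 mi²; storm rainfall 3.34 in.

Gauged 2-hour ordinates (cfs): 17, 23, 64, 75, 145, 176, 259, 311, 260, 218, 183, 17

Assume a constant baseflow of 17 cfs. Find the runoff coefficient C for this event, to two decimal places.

C ≈ 0.53

ΣQ_DR = 1544 cfs; V = ΣQ_DR·Δt = 1.112 × 10^7 ft³.
Runoff depth d = V / A = 1.772 in.
C = d / P = 1.772 / 3.34 = 0.53.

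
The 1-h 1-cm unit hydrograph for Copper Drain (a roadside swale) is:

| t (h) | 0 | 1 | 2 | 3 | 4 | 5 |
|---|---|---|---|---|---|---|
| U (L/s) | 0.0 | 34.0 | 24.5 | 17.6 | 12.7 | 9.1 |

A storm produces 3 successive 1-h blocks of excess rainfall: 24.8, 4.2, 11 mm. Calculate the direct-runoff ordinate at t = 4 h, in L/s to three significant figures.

By discrete convolution, Q_j = Σ (P_i / 10 mm) · U_{j−i}.
At t = 4 h (j=4): Q = (24.8/10)·12.7 + (4.2/10)·17.6 + (11/10)·24.5 = 65.8 L/s.

Q ≈ 65.8 L/s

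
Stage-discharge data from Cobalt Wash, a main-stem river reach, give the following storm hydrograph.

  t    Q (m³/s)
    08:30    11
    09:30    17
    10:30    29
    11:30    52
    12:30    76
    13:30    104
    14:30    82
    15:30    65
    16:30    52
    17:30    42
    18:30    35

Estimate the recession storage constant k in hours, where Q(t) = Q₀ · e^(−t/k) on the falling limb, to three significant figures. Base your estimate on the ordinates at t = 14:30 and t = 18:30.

k ≈ 4.70 h

On the falling limb, Q drops from 82 to 35 m³/s between t = 14:30 and t = 18:30 (Δt = 4 h).
k = −Δt / ln(Q₂/Q₁) = −4 / ln(35/82) = 4.70 h.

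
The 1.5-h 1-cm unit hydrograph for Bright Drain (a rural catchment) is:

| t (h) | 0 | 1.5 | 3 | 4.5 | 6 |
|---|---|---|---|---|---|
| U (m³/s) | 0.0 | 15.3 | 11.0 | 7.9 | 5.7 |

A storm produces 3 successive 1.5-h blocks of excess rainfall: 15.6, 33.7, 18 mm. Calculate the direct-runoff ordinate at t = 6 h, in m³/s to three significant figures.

By discrete convolution, Q_j = Σ (P_i / 10 mm) · U_{j−i}.
At t = 6 h (j=4): Q = (15.6/10)·5.7 + (33.7/10)·7.9 + (18/10)·11.0 = 55.3 m³/s.

Q ≈ 55.3 m³/s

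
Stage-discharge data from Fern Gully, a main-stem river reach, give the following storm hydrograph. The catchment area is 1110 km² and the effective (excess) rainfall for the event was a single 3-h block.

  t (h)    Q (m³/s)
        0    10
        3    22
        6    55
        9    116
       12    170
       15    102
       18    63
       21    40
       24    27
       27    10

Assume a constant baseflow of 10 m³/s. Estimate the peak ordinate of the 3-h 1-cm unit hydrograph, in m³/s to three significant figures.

U_p ≈ 319 m³/s

Direct runoff: 0.0, 12.0, 45.0, 106.0, 160.0, 92.0, 53.0, 30.0, 17.0, 0.0 m³/s; ΣQ_DR = 515.0 m³/s, peak = 160.0 m³/s.
Runoff depth d = ΣQ_DR·Δt / A = 515.0 × 10800 / (1110 km²) = 5.011 mm.
The 1-cm UH is the DRH scaled by (10 mm)/d, so U_p = 160.0 × 10/5.011 = 319 m³/s.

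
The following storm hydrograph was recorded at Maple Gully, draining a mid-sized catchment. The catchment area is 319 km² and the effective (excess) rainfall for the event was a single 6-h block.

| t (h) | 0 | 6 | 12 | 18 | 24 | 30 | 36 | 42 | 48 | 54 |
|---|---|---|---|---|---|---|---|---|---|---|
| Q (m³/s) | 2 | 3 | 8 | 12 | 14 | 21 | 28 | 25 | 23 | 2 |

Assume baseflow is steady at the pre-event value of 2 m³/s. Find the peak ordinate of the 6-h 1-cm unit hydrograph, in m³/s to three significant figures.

Direct runoff: 0.0, 1.0, 6.0, 10.0, 12.0, 19.0, 26.0, 23.0, 21.0, 0.0 m³/s; ΣQ_DR = 118.0 m³/s, peak = 26.0 m³/s.
Runoff depth d = ΣQ_DR·Δt / A = 118.0 × 21600 / (319 km²) = 7.990 mm.
The 1-cm UH is the DRH scaled by (10 mm)/d, so U_p = 26.0 × 10/7.990 = 32.5 m³/s.

U_p ≈ 32.5 m³/s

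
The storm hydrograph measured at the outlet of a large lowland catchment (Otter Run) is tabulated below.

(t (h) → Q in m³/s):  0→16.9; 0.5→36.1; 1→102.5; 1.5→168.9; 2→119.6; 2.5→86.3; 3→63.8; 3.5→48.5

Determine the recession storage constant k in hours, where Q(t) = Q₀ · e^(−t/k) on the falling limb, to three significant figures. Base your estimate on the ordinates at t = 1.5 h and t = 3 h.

k ≈ 1.54 h

On the falling limb, Q drops from 168.9 to 63.8 m³/s between t = 1.5 h and t = 3 h (Δt = 1.5 h).
k = −Δt / ln(Q₂/Q₁) = −1.5 / ln(63.8/168.9) = 1.54 h.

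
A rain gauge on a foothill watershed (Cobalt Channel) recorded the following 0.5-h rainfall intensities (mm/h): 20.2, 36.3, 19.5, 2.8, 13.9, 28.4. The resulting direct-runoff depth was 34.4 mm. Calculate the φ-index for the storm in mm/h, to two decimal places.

φ ≈ 9.90 mm/h

Only the 5 blocks with intensity above φ contribute runoff: 20.2, 36.3, 19.5, 13.9, 28.4 mm/h.
Σ(I−φ)·Δt = d  ⇒  (20.2+36.3+19.5+13.9+28.4 − 5φ)·0.5 = 34.4
φ = (118.3 − 34.4/0.5) / 5 = 9.90 mm/h.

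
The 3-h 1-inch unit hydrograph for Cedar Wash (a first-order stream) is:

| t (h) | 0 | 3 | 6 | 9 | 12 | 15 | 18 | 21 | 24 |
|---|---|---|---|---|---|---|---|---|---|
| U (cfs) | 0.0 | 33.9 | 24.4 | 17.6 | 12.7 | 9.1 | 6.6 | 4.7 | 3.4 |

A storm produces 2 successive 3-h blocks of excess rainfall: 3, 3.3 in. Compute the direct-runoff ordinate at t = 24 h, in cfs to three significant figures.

By discrete convolution, Q_j = Σ (P_i / 1 in) · U_{j−i}.
At t = 24 h (j=8): Q = (3/1)·3.4 + (3.3/1)·4.7 = 25.7 cfs.

Q ≈ 25.7 cfs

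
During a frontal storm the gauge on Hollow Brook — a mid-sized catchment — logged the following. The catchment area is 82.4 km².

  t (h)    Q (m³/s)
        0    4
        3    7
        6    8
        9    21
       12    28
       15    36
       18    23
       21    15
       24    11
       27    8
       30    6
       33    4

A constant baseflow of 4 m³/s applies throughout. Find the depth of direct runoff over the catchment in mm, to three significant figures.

Direct runoff: 0.0, 3.0, 4.0, 17.0, 24.0, 32.0, 19.0, 11.0, 7.0, 4.0, 2.0, 0.0 m³/s; ΣQ_DR = 123.0 m³/s.
V = ΣQ_DR · Δt = 123.0 × 10800 s = 1.328 × 10^6 m³.
Over A = 82.4 km², depth = V / A = 16.1 mm.

d ≈ 16.1 mm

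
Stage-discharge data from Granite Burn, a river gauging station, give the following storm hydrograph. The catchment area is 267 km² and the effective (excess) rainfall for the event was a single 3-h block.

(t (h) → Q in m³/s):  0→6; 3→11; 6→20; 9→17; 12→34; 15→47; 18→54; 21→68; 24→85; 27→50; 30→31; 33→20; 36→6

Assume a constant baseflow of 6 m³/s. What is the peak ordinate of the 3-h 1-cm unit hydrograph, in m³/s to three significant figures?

U_p ≈ 52.6 m³/s

Direct runoff: 0.0, 5.0, 14.0, 11.0, 28.0, 41.0, 48.0, 62.0, 79.0, 44.0, 25.0, 14.0, 0.0 m³/s; ΣQ_DR = 371.0 m³/s, peak = 79.0 m³/s.
Runoff depth d = ΣQ_DR·Δt / A = 371.0 × 10800 / (267 km²) = 15.01 mm.
The 1-cm UH is the DRH scaled by (10 mm)/d, so U_p = 79.0 × 10/15.01 = 52.6 m³/s.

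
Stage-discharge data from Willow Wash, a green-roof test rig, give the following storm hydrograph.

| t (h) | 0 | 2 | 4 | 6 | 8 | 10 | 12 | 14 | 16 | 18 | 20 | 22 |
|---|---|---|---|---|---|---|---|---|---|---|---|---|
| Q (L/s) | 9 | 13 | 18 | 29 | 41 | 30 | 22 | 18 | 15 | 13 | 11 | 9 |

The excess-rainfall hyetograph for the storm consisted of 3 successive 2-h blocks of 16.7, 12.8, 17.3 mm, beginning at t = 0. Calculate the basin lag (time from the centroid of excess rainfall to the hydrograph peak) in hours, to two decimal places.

t_L ≈ 4.97 h

Centroid of excess rainfall: t_c = Σ P_i·t̄_i / ΣP_i = 3.0256 h (block centres at 1, 3, 5 h).
Hydrograph peak occurs at t = 8 h, so basin lag t_L = 8 − 3.0256 = 4.97 h.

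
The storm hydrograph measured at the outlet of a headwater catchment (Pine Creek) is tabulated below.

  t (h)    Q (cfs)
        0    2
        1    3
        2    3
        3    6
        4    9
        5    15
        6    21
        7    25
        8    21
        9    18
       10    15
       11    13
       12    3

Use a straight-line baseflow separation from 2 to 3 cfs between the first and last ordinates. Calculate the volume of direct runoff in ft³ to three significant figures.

Direct-runoff ordinates (Q − Q_b): 0.00, 0.92, 0.83, 3.75, 6.67, 12.58, 18.50, 22.42, 18.33, 15.25, 12.17, 10.08, 0.00 cfs.
ΣQ_DR = 121.5 cfs.
With Δt = 1 h = 3600 s, V = ΣQ_DR · Δt = 121.5 × 3600 = 4.37 × 10^5 ft³.

V ≈ 4.37 × 10^5 ft³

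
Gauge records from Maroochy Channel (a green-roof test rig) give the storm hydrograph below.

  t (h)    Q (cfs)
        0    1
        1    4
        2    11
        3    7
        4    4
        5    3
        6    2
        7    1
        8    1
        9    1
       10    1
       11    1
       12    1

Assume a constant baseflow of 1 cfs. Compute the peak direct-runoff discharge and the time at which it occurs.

Q_p = 10.0 cfs at t = 2 h

Subtracting baseflow gives direct-runoff ordinates: 0.0, 3.0, 10.0, 6.0, 3.0, 2.0, 1.0, 0.0, 0.0, 0.0, 0.0, 0.0, 0.0 cfs.
The maximum is 10.0 cfs, occurring at the reading for t = 2 h.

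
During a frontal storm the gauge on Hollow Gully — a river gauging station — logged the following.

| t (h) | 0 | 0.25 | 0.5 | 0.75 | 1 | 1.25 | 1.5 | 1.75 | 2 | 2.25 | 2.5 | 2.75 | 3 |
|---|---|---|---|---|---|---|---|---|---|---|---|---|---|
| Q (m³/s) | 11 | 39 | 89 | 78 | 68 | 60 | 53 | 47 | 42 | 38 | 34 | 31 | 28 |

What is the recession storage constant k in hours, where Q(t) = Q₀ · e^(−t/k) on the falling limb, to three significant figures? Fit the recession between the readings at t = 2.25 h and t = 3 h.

On the falling limb, Q drops from 38 to 28 m³/s between t = 2.25 h and t = 3 h (Δt = 0.75 h).
k = −Δt / ln(Q₂/Q₁) = −0.75 / ln(28/38) = 2.46 h.

k ≈ 2.46 h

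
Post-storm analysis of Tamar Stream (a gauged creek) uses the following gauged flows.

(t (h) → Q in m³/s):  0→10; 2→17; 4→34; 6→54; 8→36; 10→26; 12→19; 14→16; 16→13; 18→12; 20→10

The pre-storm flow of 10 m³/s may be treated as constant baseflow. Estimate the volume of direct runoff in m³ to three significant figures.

Direct-runoff ordinates (Q − Q_b): 0.0, 7.0, 24.0, 44.0, 26.0, 16.0, 9.0, 6.0, 3.0, 2.0, 0.0 m³/s.
ΣQ_DR = 137.0 m³/s.
With Δt = 2 h = 7200 s, V = ΣQ_DR · Δt = 137.0 × 7200 = 9.86 × 10^5 m³.

V ≈ 9.86 × 10^5 m³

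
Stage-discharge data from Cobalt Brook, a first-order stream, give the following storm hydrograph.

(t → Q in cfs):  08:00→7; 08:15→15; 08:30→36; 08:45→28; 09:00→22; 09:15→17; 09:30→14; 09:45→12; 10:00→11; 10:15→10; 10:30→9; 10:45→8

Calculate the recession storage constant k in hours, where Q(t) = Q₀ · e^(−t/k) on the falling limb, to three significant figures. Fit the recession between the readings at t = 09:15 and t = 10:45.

On the falling limb, Q drops from 17 to 8 cfs between t = 09:15 and t = 10:45 (Δt = 1.5 h).
k = −Δt / ln(Q₂/Q₁) = −1.5 / ln(8/17) = 1.99 h.

k ≈ 1.99 h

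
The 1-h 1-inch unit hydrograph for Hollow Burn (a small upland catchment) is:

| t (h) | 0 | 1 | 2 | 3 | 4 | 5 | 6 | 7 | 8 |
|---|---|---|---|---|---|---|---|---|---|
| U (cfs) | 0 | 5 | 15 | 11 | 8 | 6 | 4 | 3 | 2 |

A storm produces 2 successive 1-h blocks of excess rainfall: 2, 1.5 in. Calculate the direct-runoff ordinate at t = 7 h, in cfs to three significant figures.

Q ≈ 12.0 cfs

By discrete convolution, Q_j = Σ (P_i / 1 in) · U_{j−i}.
At t = 7 h (j=7): Q = (2/1)·3 + (1.5/1)·4 = 12.0 cfs.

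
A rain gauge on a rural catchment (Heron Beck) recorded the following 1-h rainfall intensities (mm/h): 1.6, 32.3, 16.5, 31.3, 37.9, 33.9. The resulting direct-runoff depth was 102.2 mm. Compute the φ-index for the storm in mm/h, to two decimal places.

Only the 5 blocks with intensity above φ contribute runoff: 32.3, 16.5, 31.3, 37.9, 33.9 mm/h.
Σ(I−φ)·Δt = d  ⇒  (32.3+16.5+31.3+37.9+33.9 − 5φ)·1 = 102.2
φ = (151.9 − 102.2/1) / 5 = 9.94 mm/h.

φ ≈ 9.94 mm/h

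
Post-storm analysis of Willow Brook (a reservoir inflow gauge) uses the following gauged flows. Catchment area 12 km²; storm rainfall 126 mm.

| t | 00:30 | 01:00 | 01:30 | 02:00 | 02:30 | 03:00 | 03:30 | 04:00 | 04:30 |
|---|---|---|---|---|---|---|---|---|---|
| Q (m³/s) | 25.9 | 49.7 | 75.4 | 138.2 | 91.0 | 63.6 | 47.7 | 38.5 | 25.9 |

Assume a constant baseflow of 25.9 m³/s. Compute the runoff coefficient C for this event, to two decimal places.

ΣQ_DR = 322.8 m³/s; V = ΣQ_DR·Δt = 5.810 × 10^5 m³.
Runoff depth d = V / A = 48.42 mm.
C = d / P = 48.42 / 126 = 0.38.

C ≈ 0.38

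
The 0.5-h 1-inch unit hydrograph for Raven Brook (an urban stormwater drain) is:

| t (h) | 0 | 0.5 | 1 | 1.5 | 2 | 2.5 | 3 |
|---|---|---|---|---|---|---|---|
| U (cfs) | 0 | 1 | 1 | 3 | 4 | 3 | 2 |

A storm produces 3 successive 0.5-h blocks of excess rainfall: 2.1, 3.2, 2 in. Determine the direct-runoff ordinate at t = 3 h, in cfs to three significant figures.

By discrete convolution, Q_j = Σ (P_i / 1 in) · U_{j−i}.
At t = 3 h (j=6): Q = (2.1/1)·2 + (3.2/1)·3 + (2/1)·4 = 21.8 cfs.

Q ≈ 21.8 cfs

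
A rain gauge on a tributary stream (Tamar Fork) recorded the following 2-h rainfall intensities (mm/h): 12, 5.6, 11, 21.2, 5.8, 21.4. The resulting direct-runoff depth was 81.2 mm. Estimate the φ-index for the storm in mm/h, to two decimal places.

φ ≈ 6.25 mm/h

Only the 4 blocks with intensity above φ contribute runoff: 12, 11, 21.2, 21.4 mm/h.
Σ(I−φ)·Δt = d  ⇒  (12+11+21.2+21.4 − 4φ)·2 = 81.2
φ = (65.60 − 81.2/2) / 4 = 6.25 mm/h.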